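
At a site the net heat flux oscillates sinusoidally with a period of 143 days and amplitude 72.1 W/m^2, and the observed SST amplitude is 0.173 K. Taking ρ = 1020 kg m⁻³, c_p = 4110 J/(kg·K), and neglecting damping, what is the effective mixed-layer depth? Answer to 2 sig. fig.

200 m

ω = 2π / 1.24×10^7 s = 5.09×10^-7 s⁻¹.
Required C = F₀ / (A ω) = 72.1 / (0.173 × 5.09×10^-7) = 8.20×10^8 J/(m²·K).
D = C / (ρ c_p) = 8.20×10^8 / (1020 × 4110) = 195 m.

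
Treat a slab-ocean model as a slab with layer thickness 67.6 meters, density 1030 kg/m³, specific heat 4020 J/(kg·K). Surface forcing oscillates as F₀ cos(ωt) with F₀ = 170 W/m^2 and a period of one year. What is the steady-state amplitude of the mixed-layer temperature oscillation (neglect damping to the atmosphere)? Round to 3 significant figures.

Areal heat capacity C = ρ c_p D = 1030 × 4020 × 67.6 = 2.80×10^8 J/(m^2 K).
Angular frequency ω = 2π / T = 2π / 3.15×10^7 s = 1.99×10^-7 s⁻¹.
Cω = 2.80×10^8 × 1.99×10^-7 = 55.8 W/(m²·K).
Amplitude A = F₀ / (Cω) = 170 / 55.8 = 3.05 K.

3.05 K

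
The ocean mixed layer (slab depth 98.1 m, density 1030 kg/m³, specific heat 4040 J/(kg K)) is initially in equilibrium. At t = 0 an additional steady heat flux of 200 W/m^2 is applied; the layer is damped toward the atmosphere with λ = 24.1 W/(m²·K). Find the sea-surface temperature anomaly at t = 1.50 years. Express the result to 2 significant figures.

Areal heat capacity C = ρ c_p D = 1030 × 4040 × 98.1 = 4.08×10^8 J/(m²·K).
τ = C / λ = 4.08×10^8 / 24.1 = 1.69×10^7 s.
Equilibrium anomaly ΔT_eq = F / λ = 200 / 24.1 = 8.30 K.
t = 1.50 years = 4.73×10^7 s, so t/τ = 2.79.
ΔT(t) = ΔT_eq (1 − e^(−t/τ)) = 8.30 × (1 − e^−2.79) = 7.79 K.

7.8 K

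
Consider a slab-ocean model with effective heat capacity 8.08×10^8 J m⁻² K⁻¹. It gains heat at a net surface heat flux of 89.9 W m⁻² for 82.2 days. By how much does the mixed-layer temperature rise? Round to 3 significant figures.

Areal heat capacity C = 8.08×10^8 J m⁻² K⁻¹ (given).
Net heat input Q = F Δt = 89.9 × (82.2 days × 86400 s/day) = 6.38×10^8 J/m².
ΔT = Q / C = 6.38×10^8 / 8.08×10^8 = 0.790 K.

0.790 K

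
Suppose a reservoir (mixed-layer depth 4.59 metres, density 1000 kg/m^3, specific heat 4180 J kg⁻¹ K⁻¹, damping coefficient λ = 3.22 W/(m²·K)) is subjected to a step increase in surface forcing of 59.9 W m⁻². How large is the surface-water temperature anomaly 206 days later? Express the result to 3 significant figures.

17.7 K

Areal heat capacity C = ρ c_p D = 1000 × 4180 × 4.59 = 1.92×10^7 J/(m²·K).
τ = C / λ = 1.92×10^7 / 3.22 = 5.96×10^6 s.
Equilibrium anomaly ΔT_eq = F / λ = 59.9 / 3.22 = 18.6 K.
t = 206 days = 1.78×10^7 s, so t/τ = 2.99.
ΔT(t) = ΔT_eq (1 − e^(−t/τ)) = 18.6 × (1 − e^−2.99) = 17.7 K.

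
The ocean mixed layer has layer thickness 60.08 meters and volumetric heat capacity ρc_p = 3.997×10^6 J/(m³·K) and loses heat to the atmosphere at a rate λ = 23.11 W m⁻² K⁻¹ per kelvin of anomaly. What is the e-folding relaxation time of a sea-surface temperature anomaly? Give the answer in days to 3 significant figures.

120 days

Areal heat capacity C = ρc_p × D = 3.997×10^6 × 60.08 = 2.40×10^8 J/(m^2 K).
Relaxation time τ = C / λ = 2.40×10^8 / 23.11 = 1.04×10^7 s.
In days: 1.04×10^7 s / (86400 s/day) = 120 days.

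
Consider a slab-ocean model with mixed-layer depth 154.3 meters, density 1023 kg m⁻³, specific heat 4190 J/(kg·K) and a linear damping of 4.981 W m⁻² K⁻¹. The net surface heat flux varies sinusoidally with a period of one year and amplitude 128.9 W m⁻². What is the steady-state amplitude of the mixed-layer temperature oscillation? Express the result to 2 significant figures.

Areal heat capacity C = ρ c_p D = 1023 × 4190 × 154.3 = 6.61×10^8 J m⁻² K⁻¹.
Angular frequency ω = 2π / T = 2π / 3.15×10^7 s = 1.99×10^-7 s⁻¹.
√((Cω)² + λ²) = √((132)² + 4.981²) = 132 W/(m²·K).
Amplitude A = F₀ / √((Cω)²+λ²) = 128.9 / 132 = 0.977 K.

0.98 K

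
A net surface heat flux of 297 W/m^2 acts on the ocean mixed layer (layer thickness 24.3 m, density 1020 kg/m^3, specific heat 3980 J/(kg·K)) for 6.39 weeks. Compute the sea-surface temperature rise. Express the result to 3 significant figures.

Areal heat capacity C = ρ c_p D = 1020 × 3980 × 24.3 = 9.86×10^7 J/(m²·K).
Net heat input Q = F Δt = 297 × (6.39 weeks × 6.048×10^5 s/week) = 1.15×10^9 J/m².
ΔT = Q / C = 1.15×10^9 / 9.86×10^7 = 11.6 K.

11.6 K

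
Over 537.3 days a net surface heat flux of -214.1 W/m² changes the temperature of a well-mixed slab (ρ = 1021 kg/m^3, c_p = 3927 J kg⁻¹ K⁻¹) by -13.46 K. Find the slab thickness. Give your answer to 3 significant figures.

184 m

Heat input Q = F Δt = -214.1 × 4.64×10^7 s = -9.94×10^9 J/m².
Required areal heat capacity C = Q / ΔT = 7.38×10^8 J/(m²·K).
Depth D = C / (ρ c_p) = 7.38×10^8 / (1021 × 3927) = 184 m.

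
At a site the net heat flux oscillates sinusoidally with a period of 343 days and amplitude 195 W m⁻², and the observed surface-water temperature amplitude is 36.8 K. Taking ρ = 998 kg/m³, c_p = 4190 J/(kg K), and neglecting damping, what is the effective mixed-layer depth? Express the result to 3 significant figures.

ω = 2π / 2.96×10^7 s = 2.12×10^-7 s⁻¹.
Required C = F₀ / (A ω) = 195 / (36.8 × 2.12×10^-7) = 2.50×10^7 J/(m²·K).
D = C / (ρ c_p) = 2.50×10^7 / (998 × 4190) = 5.98 m.

5.98 m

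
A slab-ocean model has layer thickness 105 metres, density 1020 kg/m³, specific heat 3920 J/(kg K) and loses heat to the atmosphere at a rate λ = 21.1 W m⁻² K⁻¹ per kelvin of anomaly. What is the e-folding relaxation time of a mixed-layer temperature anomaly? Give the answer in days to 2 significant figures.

Areal heat capacity C = ρ c_p D = 1020 × 3920 × 105 = 4.20×10^8 J m⁻² K⁻¹.
Relaxation time τ = C / λ = 4.20×10^8 / 21.1 = 1.99×10^7 s.
In days: 1.99×10^7 s / (86400 s/day) = 230 days.

230 days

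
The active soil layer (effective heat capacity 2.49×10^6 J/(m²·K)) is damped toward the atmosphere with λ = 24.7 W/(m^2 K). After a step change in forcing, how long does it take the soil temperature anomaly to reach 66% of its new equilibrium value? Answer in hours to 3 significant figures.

30.2 hours

Areal heat capacity C = 2.49×10^6 J/(m²·K) (given).
τ = C / λ = 2.49×10^6 / 24.7 = 1.01×10^5 s.
Fraction reached: 1 − e^(−t/τ) = 0.66 ⇒ t = −τ ln(1 − 0.66) = τ × 1.08.
t = 1.09×10^5 s = 30.2 hours.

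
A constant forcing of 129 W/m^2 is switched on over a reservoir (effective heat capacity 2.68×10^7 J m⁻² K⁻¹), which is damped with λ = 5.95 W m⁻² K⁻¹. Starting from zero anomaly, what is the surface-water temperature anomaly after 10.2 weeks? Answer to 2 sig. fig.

Areal heat capacity C = 2.68×10^7 J m⁻² K⁻¹ (given).
τ = C / λ = 2.68×10^7 / 5.95 = 4.50×10^6 s.
Equilibrium anomaly ΔT_eq = F / λ = 129 / 5.95 = 21.7 K.
t = 10.2 weeks = 6.17×10^6 s, so t/τ = 1.37.
ΔT(t) = ΔT_eq (1 − e^(−t/τ)) = 21.7 × (1 − e^−1.37) = 16.2 K.

16 K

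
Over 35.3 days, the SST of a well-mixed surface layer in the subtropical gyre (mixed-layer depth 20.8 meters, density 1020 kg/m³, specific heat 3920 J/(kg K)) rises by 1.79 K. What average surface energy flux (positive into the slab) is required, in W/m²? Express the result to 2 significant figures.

49

Areal heat capacity C = ρ c_p D = 1020 × 3920 × 20.8 = 8.32×10^7 J/(m²·K).
Required heat per unit area: Q = C ΔT = 8.32×10^7 × 1.79 = 1.49×10^8 J/m².
Flux F = Q / Δt = 1.49×10^8 / 3.05×10^6 s = 48.8 W/m².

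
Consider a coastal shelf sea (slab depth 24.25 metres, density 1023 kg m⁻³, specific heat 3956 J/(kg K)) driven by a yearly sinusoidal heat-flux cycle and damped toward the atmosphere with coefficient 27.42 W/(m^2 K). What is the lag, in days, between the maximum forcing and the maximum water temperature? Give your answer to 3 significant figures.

36.0 days

Areal heat capacity C = ρ c_p D = 1023 × 3956 × 24.25 = 9.81×10^7 J/(m^2 K).
ω = 2π / 3.15×10^7 s = 1.99×10^-7 s⁻¹.
Phase lag φ = arctan(Cω/λ) = arctan(19.6/27.42) = 0.619 rad.
Time lag = φ / ω = 0.619 / 1.99×10^-7 = 3.11×10^6 s = 36.0 days.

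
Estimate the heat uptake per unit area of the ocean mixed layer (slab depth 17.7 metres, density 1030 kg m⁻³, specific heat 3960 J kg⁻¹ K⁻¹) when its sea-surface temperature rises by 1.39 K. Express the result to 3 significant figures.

1.00×10^8

Areal heat capacity C = ρ c_p D = 1030 × 3960 × 17.7 = 7.22×10^7 J m⁻² K⁻¹.
ΔQ = C ΔT = 7.22×10^7 × 1.39 = 1.00×10^8 J/m².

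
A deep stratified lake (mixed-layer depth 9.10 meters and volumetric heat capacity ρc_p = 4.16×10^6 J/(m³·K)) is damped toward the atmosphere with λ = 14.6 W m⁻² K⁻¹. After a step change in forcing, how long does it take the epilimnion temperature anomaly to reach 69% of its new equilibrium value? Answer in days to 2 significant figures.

Areal heat capacity C = ρc_p × D = 4.16×10^6 × 9.10 = 3.79×10^7 J m⁻² K⁻¹.
τ = C / λ = 3.79×10^7 / 14.6 = 2.59×10^6 s.
Fraction reached: 1 − e^(−t/τ) = 0.69 ⇒ t = −τ ln(1 − 0.69) = τ × 1.17.
t = 3.04×10^6 s = 35.1 days.

35 days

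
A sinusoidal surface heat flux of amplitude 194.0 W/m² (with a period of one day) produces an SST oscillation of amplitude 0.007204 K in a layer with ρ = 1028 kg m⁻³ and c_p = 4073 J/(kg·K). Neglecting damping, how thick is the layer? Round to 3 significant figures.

88.4 m

ω = 2π / 86400 s = 7.27×10^-5 s⁻¹.
Required C = F₀ / (A ω) = 194.0 / (0.007204 × 7.27×10^-5) = 3.70×10^8 J/(m²·K).
D = C / (ρ c_p) = 3.70×10^8 / (1028 × 4073) = 88.4 m.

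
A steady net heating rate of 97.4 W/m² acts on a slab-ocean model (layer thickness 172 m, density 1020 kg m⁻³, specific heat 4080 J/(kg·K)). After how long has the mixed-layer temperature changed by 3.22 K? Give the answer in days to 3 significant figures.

Areal heat capacity C = ρ c_p D = 1020 × 4080 × 172 = 7.16×10^8 J/(m^2 K).
Time required: Δt = C ΔT / F = 7.16×10^8 × 3.22 / 97.4 = 2.37×10^7 s.
In days: 2.37×10^7 s / (86400 s/day) = 274 days.

274 days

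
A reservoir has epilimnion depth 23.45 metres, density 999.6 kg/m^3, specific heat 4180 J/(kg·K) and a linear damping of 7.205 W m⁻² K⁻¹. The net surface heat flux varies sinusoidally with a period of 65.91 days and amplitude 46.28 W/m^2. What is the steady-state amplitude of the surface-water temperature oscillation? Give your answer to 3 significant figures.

0.427 K

Areal heat capacity C = ρ c_p D = 999.6 × 4180 × 23.45 = 9.80×10^7 J/(m²·K).
Angular frequency ω = 2π / T = 2π / 5.69×10^6 s = 1.10×10^-6 s⁻¹.
√((Cω)² + λ²) = √((108)² + 7.205²) = 108 W/(m²·K).
Amplitude A = F₀ / √((Cω)²+λ²) = 46.28 / 108 = 0.427 K.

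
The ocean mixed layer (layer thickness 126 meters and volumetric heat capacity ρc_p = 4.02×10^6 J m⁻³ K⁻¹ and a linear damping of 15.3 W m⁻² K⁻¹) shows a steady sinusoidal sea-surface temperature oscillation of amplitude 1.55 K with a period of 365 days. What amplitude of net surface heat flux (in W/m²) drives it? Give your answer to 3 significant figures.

158

Areal heat capacity C = ρc_p × D = 4.02×10^6 × 126 = 5.07×10^8 J m⁻² K⁻¹.
ω = 2π / 3.15×10^7 s = 1.99×10^-7 s⁻¹.
√((Cω)² + λ²) = √((101)² + 15.3²) = 102 W/(m²·K).
F₀ = A × √((Cω)²+λ²) = 1.55 × 102 = 158 W/m².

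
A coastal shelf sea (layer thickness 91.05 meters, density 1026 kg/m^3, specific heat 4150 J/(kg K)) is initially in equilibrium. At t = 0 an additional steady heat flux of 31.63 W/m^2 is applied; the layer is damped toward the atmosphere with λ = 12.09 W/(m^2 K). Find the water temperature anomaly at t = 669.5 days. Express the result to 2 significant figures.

2.2 K

Areal heat capacity C = ρ c_p D = 1026 × 4150 × 91.05 = 3.88×10^8 J m⁻² K⁻¹.
τ = C / λ = 3.88×10^8 / 12.09 = 3.21×10^7 s.
Equilibrium anomaly ΔT_eq = F / λ = 31.63 / 12.09 = 2.62 K.
t = 669.5 days = 5.78×10^7 s, so t/τ = 1.80.
ΔT(t) = ΔT_eq (1 − e^(−t/τ)) = 2.62 × (1 − e^−1.80) = 2.19 K.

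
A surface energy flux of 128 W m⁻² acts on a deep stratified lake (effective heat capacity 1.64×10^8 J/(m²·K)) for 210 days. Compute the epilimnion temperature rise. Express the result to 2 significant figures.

14 K

Areal heat capacity C = 1.64×10^8 J/(m²·K) (given).
Net heat input Q = F Δt = 128 × (210 days × 86400 s/day) = 2.32×10^9 J/m².
ΔT = Q / C = 2.32×10^9 / 1.64×10^8 = 14.2 K.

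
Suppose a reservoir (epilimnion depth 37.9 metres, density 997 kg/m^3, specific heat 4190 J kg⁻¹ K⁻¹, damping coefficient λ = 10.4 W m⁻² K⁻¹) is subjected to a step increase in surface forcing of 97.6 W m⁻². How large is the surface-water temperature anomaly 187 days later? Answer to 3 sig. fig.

Areal heat capacity C = ρ c_p D = 997 × 4190 × 37.9 = 1.58×10^8 J/(m²·K).
τ = C / λ = 1.58×10^8 / 10.4 = 1.52×10^7 s.
Equilibrium anomaly ΔT_eq = F / λ = 97.6 / 10.4 = 9.38 K.
t = 187 days = 1.62×10^7 s, so t/τ = 1.06.
ΔT(t) = ΔT_eq (1 − e^(−t/τ)) = 9.38 × (1 − e^−1.06) = 6.14 K.

6.14 K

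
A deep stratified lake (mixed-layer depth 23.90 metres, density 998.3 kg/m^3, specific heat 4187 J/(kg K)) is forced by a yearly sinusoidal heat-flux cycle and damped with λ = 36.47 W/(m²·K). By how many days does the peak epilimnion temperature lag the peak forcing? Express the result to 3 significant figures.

Areal heat capacity C = ρ c_p D = 998.3 × 4187 × 23.90 = 9.99×10^7 J/(m^2 K).
ω = 2π / 3.15×10^7 s = 1.99×10^-7 s⁻¹.
Phase lag φ = arctan(Cω/λ) = arctan(19.9/36.47) = 0.500 rad.
Time lag = φ / ω = 0.500 / 1.99×10^-7 = 2.51×10^6 s = 29.0 days.

29.0 days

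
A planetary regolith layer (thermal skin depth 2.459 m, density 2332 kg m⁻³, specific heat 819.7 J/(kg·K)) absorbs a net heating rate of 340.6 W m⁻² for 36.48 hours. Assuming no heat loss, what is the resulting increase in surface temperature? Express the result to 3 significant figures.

Areal heat capacity C = ρ c_p D = 2332 × 819.7 × 2.459 = 4.70×10^6 J/(m²·K).
Net heat input Q = F Δt = 340.6 × (36.48 hours × 3600 s/hour) = 4.47×10^7 J/m².
ΔT = Q / C = 4.47×10^7 / 4.70×10^6 = 9.52 K.

9.52 K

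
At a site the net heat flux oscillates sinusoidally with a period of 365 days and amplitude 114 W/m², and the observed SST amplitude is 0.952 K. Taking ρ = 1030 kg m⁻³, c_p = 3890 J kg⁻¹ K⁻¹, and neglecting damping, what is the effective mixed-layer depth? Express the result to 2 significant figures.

ω = 2π / 3.15×10^7 s = 1.99×10^-7 s⁻¹.
Required C = F₀ / (A ω) = 114 / (0.952 × 1.99×10^-7) = 6.01×10^8 J/(m²·K).
D = C / (ρ c_p) = 6.01×10^8 / (1030 × 3890) = 150 m.

150 m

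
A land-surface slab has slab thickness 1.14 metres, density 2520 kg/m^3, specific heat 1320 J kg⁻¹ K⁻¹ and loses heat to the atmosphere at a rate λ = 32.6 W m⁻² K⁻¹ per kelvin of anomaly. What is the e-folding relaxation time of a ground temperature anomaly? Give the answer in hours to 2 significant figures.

32 hours

Areal heat capacity C = ρ c_p D = 2520 × 1320 × 1.14 = 3.79×10^6 J/(m²·K).
Relaxation time τ = C / λ = 3.79×10^6 / 32.6 = 1.16×10^5 s.
In hours: 1.16×10^5 s / (3600 s/hour) = 32.3 hours.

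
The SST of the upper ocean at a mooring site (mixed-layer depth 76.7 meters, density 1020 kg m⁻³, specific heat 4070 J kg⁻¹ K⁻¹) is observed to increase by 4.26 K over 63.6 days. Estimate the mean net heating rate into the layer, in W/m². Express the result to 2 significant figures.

250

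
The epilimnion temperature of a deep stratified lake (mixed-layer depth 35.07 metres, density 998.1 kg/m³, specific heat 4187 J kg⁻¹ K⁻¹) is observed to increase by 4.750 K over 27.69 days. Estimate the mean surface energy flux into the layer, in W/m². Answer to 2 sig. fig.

Areal heat capacity C = ρ c_p D = 998.1 × 4187 × 35.07 = 1.47×10^8 J/(m^2 K).
Required heat per unit area: Q = C ΔT = 1.47×10^8 × 4.750 = 6.96×10^8 J/m².
Flux F = Q / Δt = 6.96×10^8 / 2.39×10^6 s = 291 W/m².

290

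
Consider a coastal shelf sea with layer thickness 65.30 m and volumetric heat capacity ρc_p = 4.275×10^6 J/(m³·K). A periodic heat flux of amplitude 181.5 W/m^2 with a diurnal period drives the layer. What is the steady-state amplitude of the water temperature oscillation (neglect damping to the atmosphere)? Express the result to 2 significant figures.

0.0089 K

Areal heat capacity C = ρc_p × D = 4.275×10^6 × 65.30 = 2.79×10^8 J m⁻² K⁻¹.
Angular frequency ω = 2π / T = 2π / 86400 s = 7.27×10^-5 s⁻¹.
Cω = 2.79×10^8 × 7.27×10^-5 = 20300 W/(m²·K).
Amplitude A = F₀ / (Cω) = 181.5 / 20300 = 0.00894 K.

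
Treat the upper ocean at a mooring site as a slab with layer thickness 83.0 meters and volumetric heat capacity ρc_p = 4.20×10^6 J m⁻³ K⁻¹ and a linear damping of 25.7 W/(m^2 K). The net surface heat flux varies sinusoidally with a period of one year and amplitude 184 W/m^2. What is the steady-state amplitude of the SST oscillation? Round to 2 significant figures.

Areal heat capacity C = ρc_p × D = 4.20×10^6 × 83.0 = 3.49×10^8 J/(m^2 K).
Angular frequency ω = 2π / T = 2π / 3.15×10^7 s = 1.99×10^-7 s⁻¹.
√((Cω)² + λ²) = √((69.5)² + 25.7²) = 74.1 W/(m²·K).
Amplitude A = F₀ / √((Cω)²+λ²) = 184 / 74.1 = 2.48 K.

2.5 K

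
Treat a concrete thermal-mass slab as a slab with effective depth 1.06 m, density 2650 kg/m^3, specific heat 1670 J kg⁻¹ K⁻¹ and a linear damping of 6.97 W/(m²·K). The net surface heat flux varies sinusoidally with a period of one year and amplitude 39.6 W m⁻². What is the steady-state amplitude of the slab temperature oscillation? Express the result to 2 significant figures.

5.6 K

Areal heat capacity C = ρ c_p D = 2650 × 1670 × 1.06 = 4.69×10^6 J m⁻² K⁻¹.
Angular frequency ω = 2π / T = 2π / 3.15×10^7 s = 1.99×10^-7 s⁻¹.
√((Cω)² + λ²) = √((0.935)² + 6.97²) = 7.03 W/(m²·K).
Amplitude A = F₀ / √((Cω)²+λ²) = 39.6 / 7.03 = 5.63 K.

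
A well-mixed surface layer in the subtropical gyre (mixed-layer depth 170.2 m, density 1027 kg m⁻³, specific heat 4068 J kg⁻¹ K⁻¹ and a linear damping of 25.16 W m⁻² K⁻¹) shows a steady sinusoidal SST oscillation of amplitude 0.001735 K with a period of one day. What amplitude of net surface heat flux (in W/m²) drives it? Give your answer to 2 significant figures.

Areal heat capacity C = ρ c_p D = 1027 × 4068 × 170.2 = 7.11×10^8 J m⁻² K⁻¹.
ω = 2π / 86400 s = 7.27×10^-5 s⁻¹.
√((Cω)² + λ²) = √((51700)² + 25.16²) = 51700 W/(m²·K).
F₀ = A × √((Cω)²+λ²) = 0.001735 × 51700 = 89.7 W/m².

90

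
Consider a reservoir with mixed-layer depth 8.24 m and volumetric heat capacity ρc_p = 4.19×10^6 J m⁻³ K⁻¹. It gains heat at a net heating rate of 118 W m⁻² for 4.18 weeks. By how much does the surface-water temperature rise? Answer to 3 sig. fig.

Areal heat capacity C = ρc_p × D = 4.19×10^6 × 8.24 = 3.45×10^7 J/(m²·K).
Net heat input Q = F Δt = 118 × (4.18 weeks × 6.048×10^5 s/week) = 2.98×10^8 J/m².
ΔT = Q / C = 2.98×10^8 / 3.45×10^7 = 8.64 K.

8.64 K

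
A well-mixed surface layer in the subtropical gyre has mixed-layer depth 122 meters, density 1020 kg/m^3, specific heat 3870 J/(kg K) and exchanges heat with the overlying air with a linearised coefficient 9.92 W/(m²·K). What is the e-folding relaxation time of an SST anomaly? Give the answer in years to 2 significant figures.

1.5 years

Areal heat capacity C = ρ c_p D = 1020 × 3870 × 122 = 4.82×10^8 J m⁻² K⁻¹.
Relaxation time τ = C / λ = 4.82×10^8 / 9.92 = 4.85×10^7 s.
In years: 4.85×10^7 s / (3.156×10^7 s/year) = 1.54 years.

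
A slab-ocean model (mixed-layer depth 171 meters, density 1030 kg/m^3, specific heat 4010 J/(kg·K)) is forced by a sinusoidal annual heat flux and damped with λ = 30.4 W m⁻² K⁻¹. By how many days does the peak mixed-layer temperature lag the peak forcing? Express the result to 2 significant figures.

79 days

Areal heat capacity C = ρ c_p D = 1030 × 4010 × 171 = 7.06×10^8 J/(m²·K).
ω = 2π / 3.15×10^7 s = 1.99×10^-7 s⁻¹.
Phase lag φ = arctan(Cω/λ) = arctan(141/30.4) = 1.36 rad.
Time lag = φ / ω = 1.36 / 1.99×10^-7 = 6.82×10^6 s = 78.9 days.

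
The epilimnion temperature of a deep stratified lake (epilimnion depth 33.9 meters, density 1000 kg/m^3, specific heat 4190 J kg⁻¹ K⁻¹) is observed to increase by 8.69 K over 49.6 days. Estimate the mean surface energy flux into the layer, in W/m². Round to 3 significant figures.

288

Areal heat capacity C = ρ c_p D = 1000 × 4190 × 33.9 = 1.42×10^8 J/(m²·K).
Required heat per unit area: Q = C ΔT = 1.42×10^8 × 8.69 = 1.23×10^9 J/m².
Flux F = Q / Δt = 1.23×10^9 / 4.29×10^6 s = 288 W/m².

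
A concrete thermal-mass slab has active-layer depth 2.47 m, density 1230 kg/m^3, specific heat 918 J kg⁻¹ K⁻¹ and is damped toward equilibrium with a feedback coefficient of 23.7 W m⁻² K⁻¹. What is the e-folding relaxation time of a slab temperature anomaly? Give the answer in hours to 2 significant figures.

Areal heat capacity C = ρ c_p D = 1230 × 918 × 2.47 = 2.79×10^6 J m⁻² K⁻¹.
Relaxation time τ = C / λ = 2.79×10^6 / 23.7 = 1.18×10^5 s.
In hours: 1.18×10^5 s / (3600 s/hour) = 32.7 hours.

33 hours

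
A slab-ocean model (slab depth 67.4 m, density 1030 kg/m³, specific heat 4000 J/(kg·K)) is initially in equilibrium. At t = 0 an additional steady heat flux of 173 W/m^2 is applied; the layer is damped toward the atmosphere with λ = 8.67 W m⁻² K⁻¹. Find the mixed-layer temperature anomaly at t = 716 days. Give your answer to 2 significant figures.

17 K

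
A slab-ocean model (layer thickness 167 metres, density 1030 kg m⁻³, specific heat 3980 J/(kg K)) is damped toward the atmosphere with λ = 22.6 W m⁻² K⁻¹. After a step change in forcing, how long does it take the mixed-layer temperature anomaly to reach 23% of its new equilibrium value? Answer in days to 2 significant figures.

Areal heat capacity C = ρ c_p D = 1030 × 3980 × 167 = 6.85×10^8 J/(m²·K).
τ = C / λ = 6.85×10^8 / 22.6 = 3.03×10^7 s.
Fraction reached: 1 − e^(−t/τ) = 0.23 ⇒ t = −τ ln(1 − 0.23) = τ × 0.261.
t = 7.92×10^6 s = 91.6 days.

92 days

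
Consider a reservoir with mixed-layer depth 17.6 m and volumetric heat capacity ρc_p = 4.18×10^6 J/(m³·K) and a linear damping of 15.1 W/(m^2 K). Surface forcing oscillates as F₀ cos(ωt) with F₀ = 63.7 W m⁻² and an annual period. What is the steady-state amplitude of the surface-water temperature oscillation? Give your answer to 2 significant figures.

3.0 K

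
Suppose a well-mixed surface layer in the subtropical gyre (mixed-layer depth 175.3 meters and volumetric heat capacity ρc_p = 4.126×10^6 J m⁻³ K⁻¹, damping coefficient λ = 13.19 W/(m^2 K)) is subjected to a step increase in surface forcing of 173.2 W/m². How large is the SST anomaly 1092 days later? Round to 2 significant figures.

11 K

Areal heat capacity C = ρc_p × D = 4.126×10^6 × 175.3 = 7.23×10^8 J/(m²·K).
τ = C / λ = 7.23×10^8 / 13.19 = 5.48×10^7 s.
Equilibrium anomaly ΔT_eq = F / λ = 173.2 / 13.19 = 13.1 K.
t = 1092 days = 9.43×10^7 s, so t/τ = 1.72.
ΔT(t) = ΔT_eq (1 − e^(−t/τ)) = 13.1 × (1 − e^−1.72) = 10.8 K.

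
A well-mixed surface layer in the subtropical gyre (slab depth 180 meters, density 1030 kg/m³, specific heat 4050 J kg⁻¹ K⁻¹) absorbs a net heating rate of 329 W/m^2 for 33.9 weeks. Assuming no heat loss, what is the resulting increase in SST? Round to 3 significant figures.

8.98 K

Areal heat capacity C = ρ c_p D = 1030 × 4050 × 180 = 7.51×10^8 J/(m^2 K).
Net heat input Q = F Δt = 329 × (33.9 weeks × 6.048×10^5 s/week) = 6.75×10^9 J/m².
ΔT = Q / C = 6.75×10^9 / 7.51×10^8 = 8.98 K.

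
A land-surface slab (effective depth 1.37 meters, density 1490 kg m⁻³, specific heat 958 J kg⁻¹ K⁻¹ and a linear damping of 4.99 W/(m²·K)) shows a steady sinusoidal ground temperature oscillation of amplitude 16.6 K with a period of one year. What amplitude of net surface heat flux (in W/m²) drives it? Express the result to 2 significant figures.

83

Areal heat capacity C = ρ c_p D = 1490 × 958 × 1.37 = 1.96×10^6 J m⁻² K⁻¹.
ω = 2π / 3.15×10^7 s = 1.99×10^-7 s⁻¹.
√((Cω)² + λ²) = √((0.390)² + 4.99²) = 5.01 W/(m²·K).
F₀ = A × √((Cω)²+λ²) = 16.6 × 5.01 = 83.1 W/m².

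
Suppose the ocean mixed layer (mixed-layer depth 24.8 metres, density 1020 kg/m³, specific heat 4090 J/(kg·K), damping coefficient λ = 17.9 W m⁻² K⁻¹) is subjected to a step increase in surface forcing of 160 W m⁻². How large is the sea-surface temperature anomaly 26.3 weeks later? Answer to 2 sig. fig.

8.4 K

Areal heat capacity C = ρ c_p D = 1020 × 4090 × 24.8 = 1.03×10^8 J m⁻² K⁻¹.
τ = C / λ = 1.03×10^8 / 17.9 = 5.78×10^6 s.
Equilibrium anomaly ΔT_eq = F / λ = 160 / 17.9 = 8.94 K.
t = 26.3 weeks = 1.59×10^7 s, so t/τ = 2.75.
ΔT(t) = ΔT_eq (1 − e^(−t/τ)) = 8.94 × (1 − e^−2.75) = 8.37 K.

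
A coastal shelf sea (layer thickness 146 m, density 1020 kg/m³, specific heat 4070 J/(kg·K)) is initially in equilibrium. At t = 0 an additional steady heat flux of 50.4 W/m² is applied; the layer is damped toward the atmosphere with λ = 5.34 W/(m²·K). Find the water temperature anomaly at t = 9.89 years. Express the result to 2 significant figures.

8.8 K

Areal heat capacity C = ρ c_p D = 1020 × 4070 × 146 = 6.06×10^8 J m⁻² K⁻¹.
τ = C / λ = 6.06×10^8 / 5.34 = 1.14×10^8 s.
Equilibrium anomaly ΔT_eq = F / λ = 50.4 / 5.34 = 9.44 K.
t = 9.89 years = 3.12×10^8 s, so t/τ = 2.75.
ΔT(t) = ΔT_eq (1 − e^(−t/τ)) = 9.44 × (1 − e^−2.75) = 8.83 K.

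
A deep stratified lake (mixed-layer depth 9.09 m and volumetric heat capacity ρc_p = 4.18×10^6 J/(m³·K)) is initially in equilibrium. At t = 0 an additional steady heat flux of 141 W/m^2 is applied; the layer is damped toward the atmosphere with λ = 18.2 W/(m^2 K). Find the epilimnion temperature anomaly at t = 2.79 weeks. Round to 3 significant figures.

4.29 K

Areal heat capacity C = ρc_p × D = 4.18×10^6 × 9.09 = 3.80×10^7 J/(m²·K).
τ = C / λ = 3.80×10^7 / 18.2 = 2.09×10^6 s.
Equilibrium anomaly ΔT_eq = F / λ = 141 / 18.2 = 7.75 K.
t = 2.79 weeks = 1.69×10^6 s, so t/τ = 0.808.
ΔT(t) = ΔT_eq (1 − e^(−t/τ)) = 7.75 × (1 − e^−0.808) = 4.29 K.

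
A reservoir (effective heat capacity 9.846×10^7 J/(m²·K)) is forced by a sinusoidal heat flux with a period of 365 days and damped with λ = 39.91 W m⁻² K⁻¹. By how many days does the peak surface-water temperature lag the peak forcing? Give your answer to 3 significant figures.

26.5 days

Areal heat capacity C = 9.846×10^7 J/(m²·K) (given).
ω = 2π / 3.15×10^7 s = 1.99×10^-7 s⁻¹.
Phase lag φ = arctan(Cω/λ) = arctan(19.6/39.91) = 0.457 rad.
Time lag = φ / ω = 0.457 / 1.99×10^-7 = 2.29×10^6 s = 26.5 days.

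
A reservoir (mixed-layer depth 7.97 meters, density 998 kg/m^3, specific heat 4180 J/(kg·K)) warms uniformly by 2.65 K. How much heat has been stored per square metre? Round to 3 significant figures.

Areal heat capacity C = ρ c_p D = 998 × 4180 × 7.97 = 3.32×10^7 J m⁻² K⁻¹.
ΔQ = C ΔT = 3.32×10^7 × 2.65 = 8.81×10^7 J/m².

8.81×10^7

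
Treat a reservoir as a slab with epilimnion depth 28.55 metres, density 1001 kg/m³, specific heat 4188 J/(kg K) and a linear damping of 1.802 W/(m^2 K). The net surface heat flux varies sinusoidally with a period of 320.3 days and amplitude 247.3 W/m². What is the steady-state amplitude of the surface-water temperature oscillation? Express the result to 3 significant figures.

9.08 K

Areal heat capacity C = ρ c_p D = 1001 × 4188 × 28.55 = 1.20×10^8 J/(m^2 K).
Angular frequency ω = 2π / T = 2π / 2.77×10^7 s = 2.27×10^-7 s⁻¹.
√((Cω)² + λ²) = √((27.2)² + 1.802²) = 27.2 W/(m²·K).
Amplitude A = F₀ / √((Cω)²+λ²) = 247.3 / 27.2 = 9.08 K.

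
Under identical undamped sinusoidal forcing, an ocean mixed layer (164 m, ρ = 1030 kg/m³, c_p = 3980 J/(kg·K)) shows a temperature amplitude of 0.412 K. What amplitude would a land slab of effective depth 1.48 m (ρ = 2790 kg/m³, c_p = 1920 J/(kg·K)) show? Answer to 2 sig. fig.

C_ocean = 6.72×10^8 J/(m²·K); C_land = 7.93×10^6 J/(m²·K).
A ∝ 1/C ⇒ A_land = A_ocean × C_ocean/C_land = 0.412 × 84.8 = 34.9 K.

35 K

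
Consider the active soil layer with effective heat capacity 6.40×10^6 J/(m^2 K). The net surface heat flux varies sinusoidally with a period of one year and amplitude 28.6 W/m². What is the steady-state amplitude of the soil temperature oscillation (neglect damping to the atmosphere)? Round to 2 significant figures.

Areal heat capacity C = 6.40×10^6 J/(m^2 K) (given).
Angular frequency ω = 2π / T = 2π / 3.15×10^7 s = 1.99×10^-7 s⁻¹.
Cω = 6.40×10^6 × 1.99×10^-7 = 1.28 W/(m²·K).
Amplitude A = F₀ / (Cω) = 28.6 / 1.28 = 22.4 K.

22 K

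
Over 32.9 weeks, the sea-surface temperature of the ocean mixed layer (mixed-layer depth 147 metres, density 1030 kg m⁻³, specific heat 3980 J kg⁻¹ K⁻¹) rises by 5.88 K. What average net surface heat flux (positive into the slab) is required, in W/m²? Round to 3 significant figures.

178

Areal heat capacity C = ρ c_p D = 1030 × 3980 × 147 = 6.03×10^8 J/(m^2 K).
Required heat per unit area: Q = C ΔT = 6.03×10^8 × 5.88 = 3.54×10^9 J/m².
Flux F = Q / Δt = 3.54×10^9 / 1.99×10^7 s = 178 W/m².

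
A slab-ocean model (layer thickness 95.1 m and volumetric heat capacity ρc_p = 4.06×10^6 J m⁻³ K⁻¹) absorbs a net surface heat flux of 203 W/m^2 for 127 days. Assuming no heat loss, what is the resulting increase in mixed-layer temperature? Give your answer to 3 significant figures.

Areal heat capacity C = ρc_p × D = 4.06×10^6 × 95.1 = 3.86×10^8 J m⁻² K⁻¹.
Net heat input Q = F Δt = 203 × (127 days × 86400 s/day) = 2.23×10^9 J/m².
ΔT = Q / C = 2.23×10^9 / 3.86×10^8 = 5.77 K.

5.77 K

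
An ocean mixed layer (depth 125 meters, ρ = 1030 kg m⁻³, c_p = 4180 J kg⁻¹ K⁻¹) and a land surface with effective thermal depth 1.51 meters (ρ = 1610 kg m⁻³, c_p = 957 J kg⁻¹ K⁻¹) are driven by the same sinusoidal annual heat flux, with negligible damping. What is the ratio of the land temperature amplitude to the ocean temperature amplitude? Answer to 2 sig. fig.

230

C_ocean = 1030 × 4180 × 125 = 5.38×10^8 J/(m²·K).
C_land = 1610 × 957 × 1.51 = 2.33×10^6 J/(m²·K).
Undamped amplitude ∝ 1/C, so A_land/A_ocean = C_ocean/C_land = 231.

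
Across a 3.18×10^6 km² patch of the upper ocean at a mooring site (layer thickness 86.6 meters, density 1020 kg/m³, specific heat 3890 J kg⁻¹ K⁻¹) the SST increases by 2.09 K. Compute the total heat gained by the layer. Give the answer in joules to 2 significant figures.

Areal heat capacity C = ρ c_p D = 1020 × 3890 × 86.6 = 3.44×10^8 J/(m²·K).
Heat per unit area: q = C ΔT = 3.44×10^8 × 2.09 = 7.18×10^8 J/m².
Total heat: Q = q × A = 7.18×10^8 × (3.18×10^6 × 10⁶ m²) = 2.28×10^21 J.

2.3×10^21 J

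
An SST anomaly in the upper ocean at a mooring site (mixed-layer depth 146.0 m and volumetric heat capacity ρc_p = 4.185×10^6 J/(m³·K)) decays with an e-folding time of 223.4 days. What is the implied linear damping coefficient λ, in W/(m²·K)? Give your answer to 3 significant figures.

31.7

Areal heat capacity C = ρc_p × D = 4.185×10^6 × 146.0 = 6.11×10^8 J/(m^2 K).
τ = 223.4 days = 1.93×10^7 s.
λ = C / τ = 6.11×10^8 / 1.93×10^7 = 31.7 W/(m²·K).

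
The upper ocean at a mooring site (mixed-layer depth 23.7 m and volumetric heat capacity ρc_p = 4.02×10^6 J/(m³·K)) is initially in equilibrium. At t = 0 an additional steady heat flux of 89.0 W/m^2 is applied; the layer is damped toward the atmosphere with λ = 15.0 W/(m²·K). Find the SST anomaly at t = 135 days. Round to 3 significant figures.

4.99 K

Areal heat capacity C = ρc_p × D = 4.02×10^6 × 23.7 = 9.53×10^7 J m⁻² K⁻¹.
τ = C / λ = 9.53×10^7 / 15.0 = 6.35×10^6 s.
Equilibrium anomaly ΔT_eq = F / λ = 89.0 / 15.0 = 5.93 K.
t = 135 days = 1.17×10^7 s, so t/τ = 1.84.
ΔT(t) = ΔT_eq (1 − e^(−t/τ)) = 5.93 × (1 − e^−1.84) = 4.99 K.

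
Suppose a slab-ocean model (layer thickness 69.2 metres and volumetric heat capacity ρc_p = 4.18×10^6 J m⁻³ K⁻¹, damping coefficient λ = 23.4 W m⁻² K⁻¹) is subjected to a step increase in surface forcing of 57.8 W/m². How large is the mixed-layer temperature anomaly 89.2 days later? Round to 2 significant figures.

1.1 K

Areal heat capacity C = ρc_p × D = 4.18×10^6 × 69.2 = 2.89×10^8 J/(m^2 K).
τ = C / λ = 2.89×10^8 / 23.4 = 1.24×10^7 s.
Equilibrium anomaly ΔT_eq = F / λ = 57.8 / 23.4 = 2.47 K.
t = 89.2 days = 7.71×10^6 s, so t/τ = 0.623.
ΔT(t) = ΔT_eq (1 − e^(−t/τ)) = 2.47 × (1 − e^−0.623) = 1.15 K.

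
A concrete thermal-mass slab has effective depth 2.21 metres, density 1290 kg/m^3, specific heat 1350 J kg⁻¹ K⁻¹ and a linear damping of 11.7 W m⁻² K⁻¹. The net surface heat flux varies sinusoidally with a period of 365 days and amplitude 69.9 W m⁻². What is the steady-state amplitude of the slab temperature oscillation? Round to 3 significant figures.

Areal heat capacity C = ρ c_p D = 1290 × 1350 × 2.21 = 3.85×10^6 J/(m²·K).
Angular frequency ω = 2π / T = 2π / 3.15×10^7 s = 1.99×10^-7 s⁻¹.
√((Cω)² + λ²) = √((0.767)² + 11.7²) = 11.7 W/(m²·K).
Amplitude A = F₀ / √((Cω)²+λ²) = 69.9 / 11.7 = 5.96 K.

5.96 K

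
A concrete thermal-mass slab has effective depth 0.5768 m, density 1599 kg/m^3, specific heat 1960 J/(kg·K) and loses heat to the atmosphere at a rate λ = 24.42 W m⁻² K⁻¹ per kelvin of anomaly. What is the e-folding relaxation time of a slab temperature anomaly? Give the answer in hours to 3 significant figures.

Areal heat capacity C = ρ c_p D = 1599 × 1960 × 0.5768 = 1.81×10^6 J/(m²·K).
Relaxation time τ = C / λ = 1.81×10^6 / 24.42 = 74000 s.
In hours: 74000 s / (3600 s/hour) = 20.6 hours.

20.6 hours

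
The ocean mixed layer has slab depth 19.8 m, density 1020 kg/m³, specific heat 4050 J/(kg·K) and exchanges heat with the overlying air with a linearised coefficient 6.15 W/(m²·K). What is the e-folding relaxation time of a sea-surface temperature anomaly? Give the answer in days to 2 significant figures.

150 days

Areal heat capacity C = ρ c_p D = 1020 × 4050 × 19.8 = 8.18×10^7 J/(m²·K).
Relaxation time τ = C / λ = 8.18×10^7 / 6.15 = 1.33×10^7 s.
In days: 1.33×10^7 s / (86400 s/day) = 154 days.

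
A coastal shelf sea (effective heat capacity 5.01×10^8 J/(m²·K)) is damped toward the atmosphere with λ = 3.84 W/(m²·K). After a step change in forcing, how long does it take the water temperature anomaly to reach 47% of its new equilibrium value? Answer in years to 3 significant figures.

2.62 years

Areal heat capacity C = 5.01×10^8 J/(m²·K) (given).
τ = C / λ = 5.01×10^8 / 3.84 = 1.30×10^8 s.
Fraction reached: 1 − e^(−t/τ) = 0.47 ⇒ t = −τ ln(1 − 0.47) = τ × 0.635.
t = 8.28×10^7 s = 2.62 years.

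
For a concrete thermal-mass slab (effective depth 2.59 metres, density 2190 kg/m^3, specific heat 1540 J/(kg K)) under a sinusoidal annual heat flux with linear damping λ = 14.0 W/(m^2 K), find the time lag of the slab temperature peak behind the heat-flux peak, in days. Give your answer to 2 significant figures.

7.2 days

Areal heat capacity C = ρ c_p D = 2190 × 1540 × 2.59 = 8.74×10^6 J/(m^2 K).
ω = 2π / 3.15×10^7 s = 1.99×10^-7 s⁻¹.
Phase lag φ = arctan(Cω/λ) = arctan(1.74/14.0) = 0.124 rad.
Time lag = φ / ω = 0.124 / 1.99×10^-7 = 6.21×10^5 s = 7.18 days.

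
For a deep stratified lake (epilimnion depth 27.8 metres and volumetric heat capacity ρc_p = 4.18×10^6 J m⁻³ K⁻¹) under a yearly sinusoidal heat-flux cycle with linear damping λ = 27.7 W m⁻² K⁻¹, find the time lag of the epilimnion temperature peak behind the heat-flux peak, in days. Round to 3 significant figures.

Areal heat capacity C = ρc_p × D = 4.18×10^6 × 27.8 = 1.16×10^8 J/(m^2 K).
ω = 2π / 3.15×10^7 s = 1.99×10^-7 s⁻¹.
Phase lag φ = arctan(Cω/λ) = arctan(23.2/27.7) = 0.696 rad.
Time lag = φ / ω = 0.696 / 1.99×10^-7 = 3.49×10^6 s = 40.4 days.

40.4 days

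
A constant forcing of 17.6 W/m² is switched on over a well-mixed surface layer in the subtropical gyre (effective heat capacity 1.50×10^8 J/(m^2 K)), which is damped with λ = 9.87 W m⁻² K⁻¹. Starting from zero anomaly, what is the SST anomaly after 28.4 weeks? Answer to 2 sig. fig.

1.2 K

Areal heat capacity C = 1.50×10^8 J/(m^2 K) (given).
τ = C / λ = 1.50×10^8 / 9.87 = 1.52×10^7 s.
Equilibrium anomaly ΔT_eq = F / λ = 17.6 / 9.87 = 1.78 K.
t = 28.4 weeks = 1.72×10^7 s, so t/τ = 1.13.
ΔT(t) = ΔT_eq (1 − e^(−t/τ)) = 1.78 × (1 − e^−1.13) = 1.21 K.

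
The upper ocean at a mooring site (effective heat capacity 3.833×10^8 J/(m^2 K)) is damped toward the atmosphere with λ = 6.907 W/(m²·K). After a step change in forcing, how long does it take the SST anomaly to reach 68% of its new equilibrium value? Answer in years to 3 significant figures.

Areal heat capacity C = 3.833×10^8 J/(m^2 K) (given).
τ = C / λ = 3.83×10^8 / 6.907 = 5.55×10^7 s.
Fraction reached: 1 − e^(−t/τ) = 0.68 ⇒ t = −τ ln(1 − 0.68) = τ × 1.14.
t = 6.32×10^7 s = 2.00 years.

2.00 years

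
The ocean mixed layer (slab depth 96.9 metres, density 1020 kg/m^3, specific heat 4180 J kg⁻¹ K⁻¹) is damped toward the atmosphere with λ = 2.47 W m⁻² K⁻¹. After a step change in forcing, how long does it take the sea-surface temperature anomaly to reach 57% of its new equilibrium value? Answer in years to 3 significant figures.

4.47 years

Areal heat capacity C = ρ c_p D = 1020 × 4180 × 96.9 = 4.13×10^8 J m⁻² K⁻¹.
τ = C / λ = 4.13×10^8 / 2.47 = 1.67×10^8 s.
Fraction reached: 1 − e^(−t/τ) = 0.57 ⇒ t = −τ ln(1 − 0.57) = τ × 0.844.
t = 1.41×10^8 s = 4.47 years.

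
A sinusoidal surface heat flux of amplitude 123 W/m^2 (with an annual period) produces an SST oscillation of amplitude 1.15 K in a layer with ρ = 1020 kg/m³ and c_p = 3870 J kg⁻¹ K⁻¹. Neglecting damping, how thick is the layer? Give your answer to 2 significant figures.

140 m

ω = 2π / 3.15×10^7 s = 1.99×10^-7 s⁻¹.
Required C = F₀ / (A ω) = 123 / (1.15 × 1.99×10^-7) = 5.37×10^8 J/(m²·K).
D = C / (ρ c_p) = 5.37×10^8 / (1020 × 3870) = 136 m.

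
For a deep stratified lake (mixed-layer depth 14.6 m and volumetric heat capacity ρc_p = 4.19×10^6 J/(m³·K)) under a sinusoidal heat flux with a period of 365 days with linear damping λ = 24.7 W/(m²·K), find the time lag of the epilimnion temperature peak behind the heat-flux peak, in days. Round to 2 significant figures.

27 days

Areal heat capacity C = ρc_p × D = 4.19×10^6 × 14.6 = 6.12×10^7 J m⁻² K⁻¹.
ω = 2π / 3.15×10^7 s = 1.99×10^-7 s⁻¹.
Phase lag φ = arctan(Cω/λ) = arctan(12.2/24.7) = 0.458 rad.
Time lag = φ / ω = 0.458 / 1.99×10^-7 = 2.30×10^6 s = 26.6 days.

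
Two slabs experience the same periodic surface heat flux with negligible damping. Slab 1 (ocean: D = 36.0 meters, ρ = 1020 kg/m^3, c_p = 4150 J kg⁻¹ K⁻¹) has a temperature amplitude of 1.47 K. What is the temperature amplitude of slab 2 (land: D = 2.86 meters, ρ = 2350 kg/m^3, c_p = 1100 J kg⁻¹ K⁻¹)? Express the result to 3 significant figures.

30.3 K

C_ocean = 1.52×10^8 J/(m²·K); C_land = 7.39×10^6 J/(m²·K).
A ∝ 1/C ⇒ A_land = A_ocean × C_ocean/C_land = 1.47 × 20.6 = 30.3 K.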